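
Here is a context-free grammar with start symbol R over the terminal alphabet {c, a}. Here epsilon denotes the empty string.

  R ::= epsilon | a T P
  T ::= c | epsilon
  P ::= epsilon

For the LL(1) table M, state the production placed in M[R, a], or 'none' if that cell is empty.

R ::= a T P

FIRST(R) = {epsilon, a}
FIRST(T) = {epsilon, c}
FIRST(P) = {epsilon}
FOLLOW(R) includes $ since R is the start symbol.
FOLLOW(R): R appears on no right-hand side. Thus FOLLOW(R) = {$}.
For R ::= epsilon: FIRST(epsilon) = {epsilon}, so it goes in M[R, t] for t ∈ {}; since epsilon ∈ FIRST, also for every t ∈ FOLLOW(R) = {$}.
For R ::= a T P: FIRST(a T P) = {a}, so it goes in M[R, t] for t ∈ {a}.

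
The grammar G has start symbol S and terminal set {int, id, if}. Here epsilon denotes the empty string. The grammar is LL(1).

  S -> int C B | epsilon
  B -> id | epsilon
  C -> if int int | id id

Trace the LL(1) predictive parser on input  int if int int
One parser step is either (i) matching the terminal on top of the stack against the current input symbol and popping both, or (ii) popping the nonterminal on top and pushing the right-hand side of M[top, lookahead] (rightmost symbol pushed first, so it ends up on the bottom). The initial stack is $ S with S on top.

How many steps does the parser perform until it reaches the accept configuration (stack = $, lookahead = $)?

     Stack           Input             Action
  1  $ S             int if int int $  expand S -> int C B
  2  $ B C int       int if int int $  match int
  3  $ B C           if int int $      expand C -> if int int
  4  $ B int int if  if int int $      match if
  5  $ B int int     int int $         match int
  6  $ B int         int $             match int
  7  $ B             $                 expand B -> epsilon
Accept reached after 7 steps.

7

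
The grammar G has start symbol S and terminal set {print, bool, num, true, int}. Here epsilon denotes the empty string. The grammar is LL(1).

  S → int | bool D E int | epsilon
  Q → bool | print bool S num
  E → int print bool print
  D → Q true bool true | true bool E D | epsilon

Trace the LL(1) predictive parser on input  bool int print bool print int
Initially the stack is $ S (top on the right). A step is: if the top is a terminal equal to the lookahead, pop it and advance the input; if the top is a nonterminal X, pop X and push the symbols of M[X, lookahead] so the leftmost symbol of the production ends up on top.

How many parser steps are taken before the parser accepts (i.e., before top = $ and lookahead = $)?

     Stack                       Input                            Action
  1  $ S                         bool int print bool print int $  expand S → bool D E int
  2  $ int E D bool              bool int print bool print int $  match bool
  3  $ int E D                   int print bool print int $       expand D → epsilon
  4  $ int E                     int print bool print int $       expand E → int print bool print
  5  $ int print bool print int  int print bool print int $       match int
  6  $ int print bool print      print bool print int $           match print
  7  $ int print bool            bool print int $                 match bool
  8  $ int print                 print int $                      match print
  9  $ int                       int $                            match int
Accept reached after 9 steps.

9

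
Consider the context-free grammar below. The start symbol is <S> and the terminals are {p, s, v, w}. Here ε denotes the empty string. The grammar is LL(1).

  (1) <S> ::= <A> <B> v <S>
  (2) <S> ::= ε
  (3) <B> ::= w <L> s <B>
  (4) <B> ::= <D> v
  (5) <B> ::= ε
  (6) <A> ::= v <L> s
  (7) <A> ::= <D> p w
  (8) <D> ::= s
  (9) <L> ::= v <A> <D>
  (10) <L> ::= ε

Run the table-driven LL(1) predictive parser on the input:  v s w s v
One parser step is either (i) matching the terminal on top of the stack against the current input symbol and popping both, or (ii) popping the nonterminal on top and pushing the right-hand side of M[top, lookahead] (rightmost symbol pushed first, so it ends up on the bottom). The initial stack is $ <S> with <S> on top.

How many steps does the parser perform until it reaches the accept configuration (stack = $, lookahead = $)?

12

step 1: stack=$ <S>  input=v s w s v $  — expand <S> ::= <A> <B> v <S>
step 2: stack=$ <S> v <B> <A>  input=v s w s v $  — expand <A> ::= v <L> s
step 3: stack=$ <S> v <B> s <L> v  input=v s w s v $  — match v
step 4: stack=$ <S> v <B> s <L>  input=s w s v $  — expand <L> ::= ε
step 5: stack=$ <S> v <B> s  input=s w s v $  — match s
step 6: stack=$ <S> v <B>  input=w s v $  — expand <B> ::= w <L> s <B>
step 7: stack=$ <S> v <B> s <L> w  input=w s v $  — match w
step 8: stack=$ <S> v <B> s <L>  input=s v $  — expand <L> ::= ε
step 9: stack=$ <S> v <B> s  input=s v $  — match s
step 10: stack=$ <S> v <B>  input=v $  — expand <B> ::= ε
step 11: stack=$ <S> v  input=v $  — match v
step 12: stack=$ <S>  input=$  — expand <S> ::= ε
Accept reached after 12 steps.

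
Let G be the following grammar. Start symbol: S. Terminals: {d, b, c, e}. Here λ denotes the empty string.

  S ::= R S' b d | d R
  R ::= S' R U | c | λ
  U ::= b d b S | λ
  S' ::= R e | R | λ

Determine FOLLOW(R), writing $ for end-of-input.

{$, b, c, e}

FIRST(U) = {λ, b}
FIRST(S) = {b, c, d, e}  (via R S' b d)
FIRST(R) = {λ, b, c, e}  (via S' R U)
FIRST(S') = {λ, b, c, e}  (via R e, R)
FOLLOW(S) includes $ since S is the start symbol.
FOLLOW(S): in U::=b d b S, the suffix after S is empty, so FOLLOW(S) ⊇ FOLLOW(U) = {$, b, c, e}. Thus FOLLOW(S) = {$, b, c, e}.
FOLLOW(R): in S::=R S' b d, R is followed by S' b d with FIRST {b, c, e}; in S::=d R, the suffix after R is empty, so FOLLOW(R) ⊇ FOLLOW(S) = {$, b, c, e}; in R::=S' R U, R is followed by U with FIRST {λ, b}; in R::=S' R U, the suffix after R is nullable (adds nothing new); in S'::=R e, R is followed by e with FIRST {e}; in S'::=R, the suffix after R is empty, so FOLLOW(R) ⊇ FOLLOW(S') = {$, b, c, e}. Thus FOLLOW(R) = {$, b, c, e}.
FOLLOW(U): in R::=S' R U, the suffix after U is empty, so FOLLOW(U) ⊇ FOLLOW(R) = {$, b, c, e}. Thus FOLLOW(U) = {$, b, c, e}.
FOLLOW(S'): in S::=R S' b d, S' is followed by b d with FIRST {b}; in R::=S' R U, S' is followed by R U with FIRST {λ, b, c, e}; in R::=S' R U, the suffix after S' is nullable, so FOLLOW(S') ⊇ FOLLOW(R) = {$, b, c, e}. Thus FOLLOW(S') = {$, b, c, e}.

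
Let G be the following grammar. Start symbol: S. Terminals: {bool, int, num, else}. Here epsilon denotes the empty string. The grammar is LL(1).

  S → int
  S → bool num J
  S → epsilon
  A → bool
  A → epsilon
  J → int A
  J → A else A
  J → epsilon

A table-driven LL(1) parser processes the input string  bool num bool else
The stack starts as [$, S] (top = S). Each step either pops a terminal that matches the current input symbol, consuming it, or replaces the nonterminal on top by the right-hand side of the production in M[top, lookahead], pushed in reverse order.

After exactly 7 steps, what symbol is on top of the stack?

step 1: stack=$ S  input=bool num bool else $  — expand S → bool num J
step 2: stack=$ J num bool  input=bool num bool else $  — match bool
step 3: stack=$ J num  input=num bool else $  — match num
step 4: stack=$ J  input=bool else $  — expand J → A else A
step 5: stack=$ A else A  input=bool else $  — expand A → bool
step 6: stack=$ A else bool  input=bool else $  — match bool
step 7: stack=$ A else  input=else $  — match else
Stack after step 7: $ A (top = A).

A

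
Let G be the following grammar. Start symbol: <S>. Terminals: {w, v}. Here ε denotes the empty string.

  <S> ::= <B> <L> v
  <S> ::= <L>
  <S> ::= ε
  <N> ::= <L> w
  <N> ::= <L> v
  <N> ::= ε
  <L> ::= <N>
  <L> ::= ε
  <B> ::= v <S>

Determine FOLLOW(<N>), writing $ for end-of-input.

{$, v, w}

FIRST(<B>) = {v}
FIRST(<S>) = {ε, v, w}  (via <B> <L> v, <L>)
FIRST(<N>) = {ε, v, w}  (via <L> w, <L> v)
FIRST(<L>) = {ε, v, w}  (via <N>)
FOLLOW(<S>) includes $ since <S> is the start symbol.
FOLLOW(<B>): in <S>::=<B> <L> v, <B> is followed by <L> v with FIRST {v, w}. Thus FOLLOW(<B>) = {v, w}.
FOLLOW(<S>): in <B>::=v <S>, the suffix after <S> is empty, so FOLLOW(<S>) ⊇ FOLLOW(<B>) = {v, w}. Thus FOLLOW(<S>) = {$, v, w}.
FOLLOW(<L>): in <S>::=<B> <L> v, <L> is followed by v with FIRST {v}; in <S>::=<L>, the suffix after <L> is empty, so FOLLOW(<L>) ⊇ FOLLOW(<S>) = {$, v, w}; in <N>::=<L> w, <L> is followed by w with FIRST {w}; in <N>::=<L> v, <L> is followed by v with FIRST {v}. Thus FOLLOW(<L>) = {$, v, w}.
FOLLOW(<N>): in <L>::=<N>, the suffix after <N> is empty, so FOLLOW(<N>) ⊇ FOLLOW(<L>) = {$, v, w}. Thus FOLLOW(<N>) = {$, v, w}.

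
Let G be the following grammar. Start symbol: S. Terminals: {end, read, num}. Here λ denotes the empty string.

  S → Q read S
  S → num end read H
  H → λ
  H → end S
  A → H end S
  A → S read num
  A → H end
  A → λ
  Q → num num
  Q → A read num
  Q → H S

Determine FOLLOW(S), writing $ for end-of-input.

FIRST(H) = {λ, end}
FIRST(S) = {end, num, read}  (via Q read S)
FIRST(A) = {λ, end, num, read}  (via H end S, S read num, H end)
FIRST(Q) = {end, num, read}  (via A read num, H S)
FOLLOW(S) includes $ since S is the start symbol.
FOLLOW(A): in Q→A read num, A is followed by read num with FIRST {read}. Thus FOLLOW(A) = {read}.
FOLLOW(Q): in S→Q read S, Q is followed by read S with FIRST {read}. Thus FOLLOW(Q) = {read}.
FOLLOW(S): in S→Q read S, the suffix after S is empty (adds nothing new); in H→end S, the suffix after S is empty, so FOLLOW(S) ⊇ FOLLOW(H) = {$, end, num, read}; in A→H end S, the suffix after S is empty, so FOLLOW(S) ⊇ FOLLOW(A) = {read}; in A→S read num, S is followed by read num with FIRST {read}; in Q→H S, the suffix after S is empty, so FOLLOW(S) ⊇ FOLLOW(Q) = {read}. Thus FOLLOW(S) = {$, end, num, read}.
FOLLOW(H): in S→num end read H, the suffix after H is empty, so FOLLOW(H) ⊇ FOLLOW(S) = {$, end, num, read}; in A→H end S, H is followed by end S with FIRST {end}; in A→H end, H is followed by end with FIRST {end}; in Q→H S, H is followed by S with FIRST {end, num, read}. Thus FOLLOW(H) = {$, end, num, read}.

{$, end, num, read}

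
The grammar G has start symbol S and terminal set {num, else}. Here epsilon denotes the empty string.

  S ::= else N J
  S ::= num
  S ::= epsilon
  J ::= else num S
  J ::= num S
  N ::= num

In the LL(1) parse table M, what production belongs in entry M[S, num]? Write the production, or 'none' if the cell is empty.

S ::= num

FIRST(S): from S::=else N J we get {else}; from S::=num we get {num}; from S::=epsilon we get {epsilon}. So FIRST(S) = {epsilon, else, num}.
FIRST(J): from J::=else num S we get {else}; from J::=num S we get {num}. So FIRST(J) = {else, num}.
FIRST(N): from N::=num we get {num}. So FIRST(N) = {num}.
FOLLOW(S) includes $ since S is the start symbol.
FOLLOW(S): in J::=else num S, the suffix after S is empty, so FOLLOW(S) ⊇ FOLLOW(J) = {$}; in J::=num S, the suffix after S is empty, so FOLLOW(S) ⊇ FOLLOW(J) = {$}. Thus FOLLOW(S) = {$}.
FOLLOW(J): in S::=else N J, the suffix after J is empty, so FOLLOW(J) ⊇ FOLLOW(S) = {$}. Thus FOLLOW(J) = {$}.
For S ::= else N J: FIRST(else N J) = {else}, so it goes in M[S, t] for t ∈ {else}.
For S ::= num: FIRST(num) = {num}, so it goes in M[S, t] for t ∈ {num}.
For S ::= epsilon: FIRST(epsilon) = {epsilon}, so it goes in M[S, t] for t ∈ {}; since epsilon ∈ FIRST, also for every t ∈ FOLLOW(S) = {$}.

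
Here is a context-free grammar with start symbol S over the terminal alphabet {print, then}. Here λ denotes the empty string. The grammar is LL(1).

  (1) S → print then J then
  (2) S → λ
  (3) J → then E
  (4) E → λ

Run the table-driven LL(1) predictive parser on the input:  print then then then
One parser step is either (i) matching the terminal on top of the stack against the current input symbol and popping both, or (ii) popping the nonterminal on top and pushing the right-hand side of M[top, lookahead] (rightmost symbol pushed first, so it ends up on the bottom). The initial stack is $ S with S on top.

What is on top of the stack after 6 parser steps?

then

     Stack                Input                   Action
  1  $ S                  print then then then $  expand S → print then J then
  2  $ then J then print  print then then then $  match print
  3  $ then J then        then then then $        match then
  4  $ then J             then then $             expand J → then E
  5  $ then E then        then then $             match then
  6  $ then E             then $                  expand E → λ
Stack after step 6: $ then (top = then).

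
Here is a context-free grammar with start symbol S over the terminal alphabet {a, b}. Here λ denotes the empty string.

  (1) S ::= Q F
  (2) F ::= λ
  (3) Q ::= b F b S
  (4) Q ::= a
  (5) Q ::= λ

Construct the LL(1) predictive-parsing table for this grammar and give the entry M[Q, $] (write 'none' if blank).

FIRST(F): from F::=λ we get {λ}. So FIRST(F) = {λ}.
FIRST(Q): from Q::=b F b S we get {b}; from Q::=a we get {a}; from Q::=λ we get {λ}. So FIRST(Q) = {λ, a, b}.
FIRST(S): from S::=Q F we get {λ, a, b}. So FIRST(S) = {λ, a, b}.
FOLLOW(S) includes $ since S is the start symbol.
FOLLOW(S): in Q::=b F b S, the suffix after S is empty, so FOLLOW(S) ⊇ FOLLOW(Q) = {$}. Thus FOLLOW(S) = {$}.
FOLLOW(Q): in S::=Q F, Q is followed by F with FIRST {λ}; in S::=Q F, the suffix after Q is nullable, so FOLLOW(Q) ⊇ FOLLOW(S) = {$}. Thus FOLLOW(Q) = {$}.
For Q ::= b F b S: FIRST(b F b S) = {b}, so it goes in M[Q, t] for t ∈ {b}.
For Q ::= a: FIRST(a) = {a}, so it goes in M[Q, t] for t ∈ {a}.
For Q ::= λ: FIRST(λ) = {λ}, so it goes in M[Q, t] for t ∈ {}; since λ ∈ FIRST, also for every t ∈ FOLLOW(Q) = {$}.

Q ::= λ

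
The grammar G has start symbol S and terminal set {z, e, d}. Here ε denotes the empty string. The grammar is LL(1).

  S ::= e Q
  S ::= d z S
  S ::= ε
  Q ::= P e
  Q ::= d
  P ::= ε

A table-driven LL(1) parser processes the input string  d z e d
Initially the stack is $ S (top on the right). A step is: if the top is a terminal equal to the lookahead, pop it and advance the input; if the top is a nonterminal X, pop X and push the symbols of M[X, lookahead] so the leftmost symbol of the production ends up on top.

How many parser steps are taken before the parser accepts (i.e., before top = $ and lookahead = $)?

step 1: stack=$ S  input=d z e d $  — expand S ::= d z S
step 2: stack=$ S z d  input=d z e d $  — match d
step 3: stack=$ S z  input=z e d $  — match z
step 4: stack=$ S  input=e d $  — expand S ::= e Q
step 5: stack=$ Q e  input=e d $  — match e
step 6: stack=$ Q  input=d $  — expand Q ::= d
step 7: stack=$ d  input=d $  — match d
Accept reached after 7 steps.

7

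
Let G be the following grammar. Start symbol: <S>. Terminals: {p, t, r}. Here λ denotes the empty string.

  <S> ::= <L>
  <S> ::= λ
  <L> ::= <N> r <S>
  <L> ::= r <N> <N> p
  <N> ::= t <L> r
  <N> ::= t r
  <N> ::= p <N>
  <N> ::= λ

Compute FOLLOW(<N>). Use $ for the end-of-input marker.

{p, r, t}

FIRST(<N>) = {λ, p, t}
FIRST(<L>) = {p, r, t}  (via <N> r <S>)
FIRST(<S>) = {λ, p, r, t}  (via <L>)
FOLLOW(<S>) includes $ since <S> is the start symbol.
FOLLOW(<N>): in <L>::=<N> r <S>, <N> is followed by r <S> with FIRST {r}; in <L>::=r <N> <N> p (occurrence 1), <N> is followed by <N> p with FIRST {p, t}; in <L>::=r <N> <N> p (occurrence 2), <N> is followed by p with FIRST {p}; in <N>::=p <N>, the suffix after <N> is empty (adds nothing new). Thus FOLLOW(<N>) = {p, r, t}.
FOLLOW(<S>): in <L>::=<N> r <S>, the suffix after <S> is empty, so FOLLOW(<S>) ⊇ FOLLOW(<L>) = {$, r}. Thus FOLLOW(<S>) = {$, r}.
FOLLOW(<L>): in <S>::=<L>, the suffix after <L> is empty, so FOLLOW(<L>) ⊇ FOLLOW(<S>) = {$, r}; in <N>::=t <L> r, <L> is followed by r with FIRST {r}. Thus FOLLOW(<L>) = {$, r}.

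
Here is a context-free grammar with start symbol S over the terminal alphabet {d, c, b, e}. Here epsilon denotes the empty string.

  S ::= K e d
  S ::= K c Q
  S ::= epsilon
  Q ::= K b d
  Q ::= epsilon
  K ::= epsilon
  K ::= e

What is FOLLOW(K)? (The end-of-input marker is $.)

FIRST(K): from K::=epsilon we get {epsilon}; from K::=e we get {e}. So FIRST(K) = {epsilon, e}.
FIRST(S): from S::=K e d we get {e}; from S::=K c Q we get {c, e}; from S::=epsilon we get {epsilon}. So FIRST(S) = {epsilon, c, e}.
FIRST(Q): from Q::=K b d we get {b, e}; from Q::=epsilon we get {epsilon}. So FIRST(Q) = {epsilon, b, e}.
FOLLOW(S) includes $ since S is the start symbol.
FOLLOW(S): S appears on no right-hand side. Thus FOLLOW(S) = {$}.
FOLLOW(Q): in S::=K c Q, the suffix after Q is empty, so FOLLOW(Q) ⊇ FOLLOW(S) = {$}. Thus FOLLOW(Q) = {$}.
FOLLOW(K): in S::=K e d, K is followed by e d with FIRST {e}; in S::=K c Q, K is followed by c Q with FIRST {c}; in Q::=K b d, K is followed by b d with FIRST {b}. Thus FOLLOW(K) = {b, c, e}.

{b, c, e}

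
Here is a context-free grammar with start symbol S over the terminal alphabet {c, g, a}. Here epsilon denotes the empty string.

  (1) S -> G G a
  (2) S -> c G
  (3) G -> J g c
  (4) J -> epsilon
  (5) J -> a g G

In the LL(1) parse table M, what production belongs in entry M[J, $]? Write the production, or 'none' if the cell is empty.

none

FIRST(J) = {epsilon, a}
FIRST(G) = {a, g}  (via J g c)
FIRST(S) = {a, c, g}  (via G G a)
FOLLOW(S) includes $ since S is the start symbol.
FOLLOW(J): in G->J g c, J is followed by g c with FIRST {g}. Thus FOLLOW(J) = {g}.
For J -> epsilon: FIRST(epsilon) = {epsilon}, so it goes in M[J, t] for t ∈ {}; since epsilon ∈ FIRST, also for every t ∈ FOLLOW(J) = {g}.
For J -> a g G: FIRST(a g G) = {a}, so it goes in M[J, t] for t ∈ {a}.
None of these place a production in M[J, $].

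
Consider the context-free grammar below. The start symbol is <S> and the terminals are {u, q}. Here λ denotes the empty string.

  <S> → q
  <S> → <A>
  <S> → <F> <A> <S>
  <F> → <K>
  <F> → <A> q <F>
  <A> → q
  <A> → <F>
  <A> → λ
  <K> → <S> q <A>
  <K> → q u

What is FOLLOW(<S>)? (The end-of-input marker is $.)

FIRST(<S>): from <S>→q we get {q}; from <S>→<A> we get {λ, q}; from <S>→<F> <A> <S> we get {q}. So FIRST(<S>) = {λ, q}.
FIRST(<K>): from <K>→<S> q <A> we get {q}; from <K>→q u we get {q}. So FIRST(<K>) = {q}.
FIRST(<F>): from <F>→<K> we get {q}; from <F>→<A> q <F> we get {q}. So FIRST(<F>) = {q}.
FIRST(<A>): from <A>→q we get {q}; from <A>→<F> we get {q}; from <A>→λ we get {λ}. So FIRST(<A>) = {λ, q}.
FOLLOW(<S>) includes $ since <S> is the start symbol.
FOLLOW(<S>): in <S>→<F> <A> <S>, the suffix after <S> is empty (adds nothing new); in <K>→<S> q <A>, <S> is followed by q <A> with FIRST {q}. Thus FOLLOW(<S>) = {$, q}.
FOLLOW(<F>): in <S>→<F> <A> <S>, <F> is followed by <A> <S> with FIRST {λ, q}; in <S>→<F> <A> <S>, the suffix after <F> is nullable, so FOLLOW(<F>) ⊇ FOLLOW(<S>) = {$, q}; in <F>→<A> q <F>, the suffix after <F> is empty (adds nothing new); in <A>→<F>, the suffix after <F> is empty, so FOLLOW(<F>) ⊇ FOLLOW(<A>) = {$, q}. Thus FOLLOW(<F>) = {$, q}.
FOLLOW(<K>): in <F>→<K>, the suffix after <K> is empty, so FOLLOW(<K>) ⊇ FOLLOW(<F>) = {$, q}. Thus FOLLOW(<K>) = {$, q}.
FOLLOW(<A>): in <S>→<A>, the suffix after <A> is empty, so FOLLOW(<A>) ⊇ FOLLOW(<S>) = {$, q}; in <S>→<F> <A> <S>, <A> is followed by <S> with FIRST {λ, q}; in <S>→<F> <A> <S>, the suffix after <A> is nullable, so FOLLOW(<A>) ⊇ FOLLOW(<S>) = {$, q}; in <F>→<A> q <F>, <A> is followed by q <F> with FIRST {q}; in <K>→<S> q <A>, the suffix after <A> is empty, so FOLLOW(<A>) ⊇ FOLLOW(<K>) = {$, q}. Thus FOLLOW(<A>) = {$, q}.

{$, q}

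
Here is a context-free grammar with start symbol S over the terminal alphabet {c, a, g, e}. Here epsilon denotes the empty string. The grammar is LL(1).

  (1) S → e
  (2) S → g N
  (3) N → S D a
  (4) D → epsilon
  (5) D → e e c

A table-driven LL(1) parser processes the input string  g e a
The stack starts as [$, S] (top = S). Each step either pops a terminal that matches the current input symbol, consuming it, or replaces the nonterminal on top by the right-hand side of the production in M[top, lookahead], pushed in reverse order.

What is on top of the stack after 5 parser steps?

     Stack    Input    Action
  1  $ S      g e a $  expand S → g N
  2  $ N g    g e a $  match g
  3  $ N      e a $    expand N → S D a
  4  $ a D S  e a $    expand S → e
  5  $ a D e  e a $    match e
Stack after step 5: $ a D (top = D).

D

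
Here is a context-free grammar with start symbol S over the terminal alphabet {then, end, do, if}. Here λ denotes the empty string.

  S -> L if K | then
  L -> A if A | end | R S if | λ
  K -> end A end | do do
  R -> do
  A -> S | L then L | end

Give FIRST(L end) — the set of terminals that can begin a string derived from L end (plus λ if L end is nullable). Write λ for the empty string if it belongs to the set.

{do, end, if, then}

FIRST(K): from K->end A end we get {end}; from K->do do we get {do}. So FIRST(K) = {do, end}.
FIRST(R): from R->do we get {do}. So FIRST(R) = {do}.
FIRST(S): from S->L if K we get {do, end, if, then}; from S->then we get {then}. So FIRST(S) = {do, end, if, then}.
FIRST(L): from L->A if A we get {do, end, if, then}; from L->end we get {end}; from L->R S if we get {do}; from L->λ we get {λ}. So FIRST(L) = {λ, do, end, if, then}.
FIRST(A): from A->S we get {do, end, if, then}; from A->L then L we get {do, end, if, then}; from A->end we get {end}. So FIRST(A) = {do, end, if, then}.
FIRST(L end): take FIRST of each symbol in turn, carrying on past any symbol whose FIRST contains λ; result {do, end, if, then}.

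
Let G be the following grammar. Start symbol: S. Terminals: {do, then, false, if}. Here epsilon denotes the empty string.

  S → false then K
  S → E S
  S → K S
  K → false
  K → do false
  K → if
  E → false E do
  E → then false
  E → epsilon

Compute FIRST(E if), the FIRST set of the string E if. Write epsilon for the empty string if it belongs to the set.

{false, if, then}

FIRST(K): from K→false we get {false}; from K→do false we get {do}; from K→if we get {if}. So FIRST(K) = {do, false, if}.
FIRST(E): from E→false E do we get {false}; from E→then false we get {then}; from E→epsilon we get {epsilon}. So FIRST(E) = {epsilon, false, then}.
FIRST(S): from S→false then K we get {false}; from S→E S we get {do, false, if, then}; from S→K S we get {do, false, if}. So FIRST(S) = {do, false, if, then}.
FIRST(E if): take FIRST of each symbol in turn, carrying on past any symbol whose FIRST contains epsilon; result {false, if, then}.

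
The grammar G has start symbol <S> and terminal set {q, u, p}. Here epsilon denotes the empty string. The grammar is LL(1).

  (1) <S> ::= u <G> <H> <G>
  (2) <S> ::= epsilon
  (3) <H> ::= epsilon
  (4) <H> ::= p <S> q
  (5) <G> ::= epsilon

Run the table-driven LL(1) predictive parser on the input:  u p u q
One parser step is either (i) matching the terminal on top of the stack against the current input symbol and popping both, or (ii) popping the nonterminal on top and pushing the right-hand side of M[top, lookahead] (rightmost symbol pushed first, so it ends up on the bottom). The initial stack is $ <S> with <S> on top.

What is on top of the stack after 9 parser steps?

<G>

     Stack                  Input      Action
  1  $ <S>                  u p u q $  expand <S> ::= u <G> <H> <G>
  2  $ <G> <H> <G> u        u p u q $  match u
  3  $ <G> <H> <G>          p u q $    expand <G> ::= epsilon
  4  $ <G> <H>              p u q $    expand <H> ::= p <S> q
  5  $ <G> q <S> p          p u q $    match p
  6  $ <G> q <S>            u q $      expand <S> ::= u <G> <H> <G>
  7  $ <G> q <G> <H> <G> u  u q $      match u
  8  $ <G> q <G> <H> <G>    q $        expand <G> ::= epsilon
  9  $ <G> q <G> <H>        q $        expand <H> ::= epsilon
Stack after step 9: $ <G> q <G> (top = <G>).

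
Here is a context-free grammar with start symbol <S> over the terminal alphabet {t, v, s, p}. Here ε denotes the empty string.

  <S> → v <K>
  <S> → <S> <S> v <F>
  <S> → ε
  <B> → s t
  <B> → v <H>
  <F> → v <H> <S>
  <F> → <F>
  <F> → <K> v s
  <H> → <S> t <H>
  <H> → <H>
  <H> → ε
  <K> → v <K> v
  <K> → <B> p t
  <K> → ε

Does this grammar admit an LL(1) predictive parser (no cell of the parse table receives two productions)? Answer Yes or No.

FIRST(<S>) = {ε, v}
FIRST(<B>) = {s, v}
FIRST(<F>) = {s, v}
FIRST(<H>) = {ε, t, v}
FIRST(<K>) = {ε, s, v}
FOLLOW(<S>) = {$, t, v}
FOLLOW(<B>) = {p}
FOLLOW(<F>) = {$, t, v}
FOLLOW(<H>) = {$, p, t, v}
FOLLOW(<K>) = {$, t, v}
Cell M[<F>, s] receives both <F> → <F> and <F> → <K> v s — the grammar is not LL(1).

No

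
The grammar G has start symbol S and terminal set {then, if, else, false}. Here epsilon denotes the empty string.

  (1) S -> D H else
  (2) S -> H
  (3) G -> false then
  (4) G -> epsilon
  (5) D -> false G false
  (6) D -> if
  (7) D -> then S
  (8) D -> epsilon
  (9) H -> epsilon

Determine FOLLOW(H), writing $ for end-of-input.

{$, else}

FIRST(G): from G->false then we get {false}; from G->epsilon we get {epsilon}. So FIRST(G) = {epsilon, false}.
FIRST(D): from D->false G false we get {false}; from D->if we get {if}; from D->then S we get {then}; from D->epsilon we get {epsilon}. So FIRST(D) = {epsilon, false, if, then}.
FIRST(H): from H->epsilon we get {epsilon}. So FIRST(H) = {epsilon}.
FIRST(S): from S->D H else we get {else, false, if, then}; from S->H we get {epsilon}. So FIRST(S) = {epsilon, else, false, if, then}.
FOLLOW(S) includes $ since S is the start symbol.
FOLLOW(G): in D->false G false, G is followed by false with FIRST {false}. Thus FOLLOW(G) = {false}.
FOLLOW(D): in S->D H else, D is followed by H else with FIRST {else}. Thus FOLLOW(D) = {else}.
FOLLOW(S): in D->then S, the suffix after S is empty, so FOLLOW(S) ⊇ FOLLOW(D) = {else}. Thus FOLLOW(S) = {$, else}.
FOLLOW(H): in S->D H else, H is followed by else with FIRST {else}; in S->H, the suffix after H is empty, so FOLLOW(H) ⊇ FOLLOW(S) = {$, else}. Thus FOLLOW(H) = {$, else}.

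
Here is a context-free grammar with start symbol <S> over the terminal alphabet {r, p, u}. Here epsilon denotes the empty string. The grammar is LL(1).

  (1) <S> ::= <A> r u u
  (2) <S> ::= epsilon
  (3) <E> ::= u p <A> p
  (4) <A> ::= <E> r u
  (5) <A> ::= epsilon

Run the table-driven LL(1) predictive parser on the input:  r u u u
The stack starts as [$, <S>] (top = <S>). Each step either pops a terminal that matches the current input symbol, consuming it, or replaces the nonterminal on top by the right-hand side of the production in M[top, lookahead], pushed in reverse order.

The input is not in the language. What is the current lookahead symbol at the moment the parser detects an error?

u

     Stack        Input      Action
  1  $ <S>        r u u u $  expand <S> ::= <A> r u u
  2  $ u u r <A>  r u u u $  expand <A> ::= epsilon
  3  $ u u r      r u u u $  match r
  4  $ u u        u u u $    match u
  5  $ u          u u $      match u
  6  $            u $        error: stack empty but input remains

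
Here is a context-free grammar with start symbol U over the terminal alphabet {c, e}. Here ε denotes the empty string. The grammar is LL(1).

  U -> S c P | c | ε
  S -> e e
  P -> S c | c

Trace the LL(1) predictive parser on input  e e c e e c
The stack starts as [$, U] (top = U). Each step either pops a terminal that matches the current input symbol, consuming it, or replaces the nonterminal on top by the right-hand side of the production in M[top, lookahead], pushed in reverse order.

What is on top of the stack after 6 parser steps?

step 1: stack=$ U  input=e e c e e c $  — expand U -> S c P
step 2: stack=$ P c S  input=e e c e e c $  — expand S -> e e
step 3: stack=$ P c e e  input=e e c e e c $  — match e
step 4: stack=$ P c e  input=e c e e c $  — match e
step 5: stack=$ P c  input=c e e c $  — match c
step 6: stack=$ P  input=e e c $  — expand P -> S c
Stack after step 6: $ c S (top = S).

S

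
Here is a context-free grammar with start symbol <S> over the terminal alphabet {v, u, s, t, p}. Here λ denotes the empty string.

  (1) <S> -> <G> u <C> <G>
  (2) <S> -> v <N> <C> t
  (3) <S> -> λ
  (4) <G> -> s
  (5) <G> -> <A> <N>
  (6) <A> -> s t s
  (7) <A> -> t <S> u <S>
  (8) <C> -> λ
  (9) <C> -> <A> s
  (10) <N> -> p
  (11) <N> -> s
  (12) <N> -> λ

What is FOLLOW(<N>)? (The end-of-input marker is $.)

{$, p, s, t, u}

FIRST(<A>) = {s, t}
FIRST(<N>) = {λ, p, s}
FIRST(<G>) = {s, t}  (via <A> <N>)
FIRST(<C>) = {λ, s, t}  (via <A> s)
FIRST(<S>) = {λ, s, t, v}  (via <G> u <C> <G>)
FOLLOW(<S>) includes $ since <S> is the start symbol.
FOLLOW(<C>): in <S>-><G> u <C> <G>, <C> is followed by <G> with FIRST {s, t}; in <S>->v <N> <C> t, <C> is followed by t with FIRST {t}. Thus FOLLOW(<C>) = {s, t}.
FOLLOW(<S>): in <A>->t <S> u <S> (occurrence 1), <S> is followed by u <S> with FIRST {u}; in <A>->t <S> u <S> (occurrence 2), the suffix after <S> is empty, so FOLLOW(<S>) ⊇ FOLLOW(<A>) = {$, p, s, u}. Thus FOLLOW(<S>) = {$, p, s, u}.
FOLLOW(<G>): in <S>-><G> u <C> <G> (occurrence 1), <G> is followed by u <C> <G> with FIRST {u}; in <S>-><G> u <C> <G> (occurrence 2), the suffix after <G> is empty, so FOLLOW(<G>) ⊇ FOLLOW(<S>) = {$, p, s, u}. Thus FOLLOW(<G>) = {$, p, s, u}.
FOLLOW(<A>): in <G>-><A> <N>, <A> is followed by <N> with FIRST {λ, p, s}; in <G>-><A> <N>, the suffix after <A> is nullable, so FOLLOW(<A>) ⊇ FOLLOW(<G>) = {$, p, s, u}; in <C>-><A> s, <A> is followed by s with FIRST {s}. Thus FOLLOW(<A>) = {$, p, s, u}.
FOLLOW(<N>): in <S>->v <N> <C> t, <N> is followed by <C> t with FIRST {s, t}; in <G>-><A> <N>, the suffix after <N> is empty, so FOLLOW(<N>) ⊇ FOLLOW(<G>) = {$, p, s, u}. Thus FOLLOW(<N>) = {$, p, s, t, u}.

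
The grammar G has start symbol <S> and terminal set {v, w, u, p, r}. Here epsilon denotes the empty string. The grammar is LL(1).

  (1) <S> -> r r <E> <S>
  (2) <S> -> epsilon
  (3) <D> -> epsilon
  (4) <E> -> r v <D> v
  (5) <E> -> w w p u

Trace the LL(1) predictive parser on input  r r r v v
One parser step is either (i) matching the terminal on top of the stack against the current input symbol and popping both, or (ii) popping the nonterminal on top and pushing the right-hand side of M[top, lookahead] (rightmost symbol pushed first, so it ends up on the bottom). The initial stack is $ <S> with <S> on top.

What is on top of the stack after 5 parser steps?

     Stack            Input        Action
  1  $ <S>            r r r v v $  expand <S> -> r r <E> <S>
  2  $ <S> <E> r r    r r r v v $  match r
  3  $ <S> <E> r      r r v v $    match r
  4  $ <S> <E>        r v v $      expand <E> -> r v <D> v
  5  $ <S> v <D> v r  r v v $      match r
Stack after step 5: $ <S> v <D> v (top = v).

v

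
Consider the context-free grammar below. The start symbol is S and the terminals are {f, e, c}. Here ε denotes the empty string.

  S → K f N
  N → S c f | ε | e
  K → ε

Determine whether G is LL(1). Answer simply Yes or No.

FIRST(S) = {f}
FIRST(N) = {ε, e, f}
FIRST(K) = {ε}
FOLLOW(S) = {$, c}
FOLLOW(N) = {$, c}
FOLLOW(K) = {f}
Each cell of M receives at most one production.

Yes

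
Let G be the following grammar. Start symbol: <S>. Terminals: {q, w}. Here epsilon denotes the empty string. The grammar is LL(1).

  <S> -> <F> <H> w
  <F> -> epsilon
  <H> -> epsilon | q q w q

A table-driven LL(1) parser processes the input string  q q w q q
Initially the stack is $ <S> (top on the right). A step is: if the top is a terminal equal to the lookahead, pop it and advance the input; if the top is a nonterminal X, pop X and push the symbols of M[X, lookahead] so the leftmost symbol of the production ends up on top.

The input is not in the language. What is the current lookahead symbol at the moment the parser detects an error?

q

step 1: stack=$ <S>  input=q q w q q $  — expand <S> -> <F> <H> w
step 2: stack=$ w <H> <F>  input=q q w q q $  — expand <F> -> epsilon
step 3: stack=$ w <H>  input=q q w q q $  — expand <H> -> q q w q
step 4: stack=$ w q w q q  input=q q w q q $  — match q
step 5: stack=$ w q w q  input=q w q q $  — match q
step 6: stack=$ w q w  input=w q q $  — match w
step 7: stack=$ w q  input=q q $  — match q
step 8: stack=$ w  input=q $  — error: top is terminal w but lookahead is q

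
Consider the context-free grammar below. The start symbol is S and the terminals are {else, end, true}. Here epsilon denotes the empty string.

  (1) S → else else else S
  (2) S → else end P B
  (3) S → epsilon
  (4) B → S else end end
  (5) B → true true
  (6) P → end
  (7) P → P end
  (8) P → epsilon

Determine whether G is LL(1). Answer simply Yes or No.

FIRST(S) = {epsilon, else}
FIRST(B) = {else, true}
FIRST(P) = {epsilon, end}
FOLLOW(S) = {$, else}
FOLLOW(B) = {$, else}
FOLLOW(P) = {else, end, true}
Cell M[P, end] receives both P → end and P → P end and P → epsilon — the grammar is not LL(1).

No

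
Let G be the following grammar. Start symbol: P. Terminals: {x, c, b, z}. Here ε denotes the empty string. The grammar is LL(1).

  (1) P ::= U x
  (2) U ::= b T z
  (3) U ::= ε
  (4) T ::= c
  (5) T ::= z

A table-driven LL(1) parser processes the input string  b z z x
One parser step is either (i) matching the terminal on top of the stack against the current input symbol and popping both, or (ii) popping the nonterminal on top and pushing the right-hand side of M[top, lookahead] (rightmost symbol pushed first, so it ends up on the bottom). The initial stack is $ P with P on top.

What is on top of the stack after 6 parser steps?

     Stack      Input      Action
  1  $ P        b z z x $  expand P ::= U x
  2  $ x U      b z z x $  expand U ::= b T z
  3  $ x z T b  b z z x $  match b
  4  $ x z T    z z x $    expand T ::= z
  5  $ x z z    z z x $    match z
  6  $ x z      z x $      match z
Stack after step 6: $ x (top = x).

x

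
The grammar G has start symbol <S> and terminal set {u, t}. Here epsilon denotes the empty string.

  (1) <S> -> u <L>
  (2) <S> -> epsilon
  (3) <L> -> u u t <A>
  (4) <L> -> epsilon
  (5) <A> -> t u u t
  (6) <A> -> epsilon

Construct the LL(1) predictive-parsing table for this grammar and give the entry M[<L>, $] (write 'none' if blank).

<L> -> epsilon

FIRST(<S>): from <S>->u <L> we get {u}; from <S>->epsilon we get {epsilon}. So FIRST(<S>) = {epsilon, u}.
FIRST(<L>): from <L>->u u t <A> we get {u}; from <L>->epsilon we get {epsilon}. So FIRST(<L>) = {epsilon, u}.
FIRST(<A>): from <A>->t u u t we get {t}; from <A>->epsilon we get {epsilon}. So FIRST(<A>) = {epsilon, t}.
FOLLOW(<S>) includes $ since <S> is the start symbol.
FOLLOW(<S>): <S> appears on no right-hand side. Thus FOLLOW(<S>) = {$}.
FOLLOW(<L>): in <S>->u <L>, the suffix after <L> is empty, so FOLLOW(<L>) ⊇ FOLLOW(<S>) = {$}. Thus FOLLOW(<L>) = {$}.
For <L> -> u u t <A>: FIRST(u u t <A>) = {u}, so it goes in M[<L>, t] for t ∈ {u}.
For <L> -> epsilon: FIRST(epsilon) = {epsilon}, so it goes in M[<L>, t] for t ∈ {}; since epsilon ∈ FIRST, also for every t ∈ FOLLOW(<L>) = {$}.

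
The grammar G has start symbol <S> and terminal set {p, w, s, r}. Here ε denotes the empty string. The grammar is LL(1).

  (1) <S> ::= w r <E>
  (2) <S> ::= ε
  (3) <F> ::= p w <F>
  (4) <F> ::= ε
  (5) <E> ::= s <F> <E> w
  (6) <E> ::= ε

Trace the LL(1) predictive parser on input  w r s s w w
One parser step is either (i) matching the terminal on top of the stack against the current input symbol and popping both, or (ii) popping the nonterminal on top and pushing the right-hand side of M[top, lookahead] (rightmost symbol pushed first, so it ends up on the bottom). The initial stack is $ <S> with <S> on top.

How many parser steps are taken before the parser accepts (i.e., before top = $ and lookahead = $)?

step 1: stack=$ <S>  input=w r s s w w $  — expand <S> ::= w r <E>
step 2: stack=$ <E> r w  input=w r s s w w $  — match w
step 3: stack=$ <E> r  input=r s s w w $  — match r
step 4: stack=$ <E>  input=s s w w $  — expand <E> ::= s <F> <E> w
step 5: stack=$ w <E> <F> s  input=s s w w $  — match s
step 6: stack=$ w <E> <F>  input=s w w $  — expand <F> ::= ε
step 7: stack=$ w <E>  input=s w w $  — expand <E> ::= s <F> <E> w
step 8: stack=$ w w <E> <F> s  input=s w w $  — match s
step 9: stack=$ w w <E> <F>  input=w w $  — expand <F> ::= ε
step 10: stack=$ w w <E>  input=w w $  — expand <E> ::= ε
step 11: stack=$ w w  input=w w $  — match w
step 12: stack=$ w  input=w $  — match w
Accept reached after 12 steps.

12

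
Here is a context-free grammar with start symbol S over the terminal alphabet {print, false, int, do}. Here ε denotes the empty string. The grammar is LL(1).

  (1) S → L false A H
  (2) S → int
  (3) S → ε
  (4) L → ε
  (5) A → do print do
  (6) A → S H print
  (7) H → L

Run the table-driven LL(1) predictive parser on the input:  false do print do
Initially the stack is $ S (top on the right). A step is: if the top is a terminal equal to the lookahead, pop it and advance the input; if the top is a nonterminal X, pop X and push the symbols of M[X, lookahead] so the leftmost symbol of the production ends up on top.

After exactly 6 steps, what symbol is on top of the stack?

step 1: stack=$ S  input=false do print do $  — expand S → L false A H
step 2: stack=$ H A false L  input=false do print do $  — expand L → ε
step 3: stack=$ H A false  input=false do print do $  — match false
step 4: stack=$ H A  input=do print do $  — expand A → do print do
step 5: stack=$ H do print do  input=do print do $  — match do
step 6: stack=$ H do print  input=print do $  — match print
Stack after step 6: $ H do (top = do).

do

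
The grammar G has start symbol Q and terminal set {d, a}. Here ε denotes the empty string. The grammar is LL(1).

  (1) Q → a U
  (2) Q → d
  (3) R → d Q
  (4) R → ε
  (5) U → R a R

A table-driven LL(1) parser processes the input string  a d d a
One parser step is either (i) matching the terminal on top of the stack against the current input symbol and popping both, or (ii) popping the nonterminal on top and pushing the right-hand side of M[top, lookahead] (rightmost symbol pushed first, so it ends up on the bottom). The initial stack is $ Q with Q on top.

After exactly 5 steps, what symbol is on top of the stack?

Q

step 1: stack=$ Q  input=a d d a $  — expand Q → a U
step 2: stack=$ U a  input=a d d a $  — match a
step 3: stack=$ U  input=d d a $  — expand U → R a R
step 4: stack=$ R a R  input=d d a $  — expand R → d Q
step 5: stack=$ R a Q d  input=d d a $  — match d
Stack after step 5: $ R a Q (top = Q).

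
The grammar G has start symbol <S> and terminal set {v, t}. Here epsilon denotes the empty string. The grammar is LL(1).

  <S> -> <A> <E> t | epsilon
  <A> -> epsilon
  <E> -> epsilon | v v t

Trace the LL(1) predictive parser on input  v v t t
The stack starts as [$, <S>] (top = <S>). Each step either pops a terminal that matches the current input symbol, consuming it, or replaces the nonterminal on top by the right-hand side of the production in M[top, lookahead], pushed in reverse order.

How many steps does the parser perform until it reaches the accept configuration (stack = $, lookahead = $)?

7

     Stack        Input      Action
  1  $ <S>        v v t t $  expand <S> -> <A> <E> t
  2  $ t <E> <A>  v v t t $  expand <A> -> epsilon
  3  $ t <E>      v v t t $  expand <E> -> v v t
  4  $ t t v v    v v t t $  match v
  5  $ t t v      v t t $    match v
  6  $ t t        t t $      match t
  7  $ t          t $        match t
Accept reached after 7 steps.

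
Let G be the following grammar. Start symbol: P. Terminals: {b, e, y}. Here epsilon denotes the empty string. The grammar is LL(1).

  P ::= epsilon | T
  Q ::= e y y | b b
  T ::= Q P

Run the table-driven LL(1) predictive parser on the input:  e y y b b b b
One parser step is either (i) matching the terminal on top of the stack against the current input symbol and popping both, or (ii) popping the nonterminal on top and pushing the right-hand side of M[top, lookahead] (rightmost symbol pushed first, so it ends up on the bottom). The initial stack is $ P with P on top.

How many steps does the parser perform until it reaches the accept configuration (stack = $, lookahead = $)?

      Stack      Input            Action
   1  $ P        e y y b b b b $  expand P ::= T
   2  $ T        e y y b b b b $  expand T ::= Q P
   3  $ P Q      e y y b b b b $  expand Q ::= e y y
   4  $ P y y e  e y y b b b b $  match e
   5  $ P y y    y y b b b b $    match y
   6  $ P y      y b b b b $      match y
   7  $ P        b b b b $        expand P ::= T
   8  $ T        b b b b $        expand T ::= Q P
   9  $ P Q      b b b b $        expand Q ::= b b
  10  $ P b b    b b b b $        match b
  11  $ P b      b b b $          match b
  12  $ P        b b $            expand P ::= T
  13  $ T        b b $            expand T ::= Q P
  14  $ P Q      b b $            expand Q ::= b b
  15  $ P b b    b b $            match b
  16  $ P b      b $              match b
  17  $ P        $                expand P ::= epsilon
Accept reached after 17 steps.

17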